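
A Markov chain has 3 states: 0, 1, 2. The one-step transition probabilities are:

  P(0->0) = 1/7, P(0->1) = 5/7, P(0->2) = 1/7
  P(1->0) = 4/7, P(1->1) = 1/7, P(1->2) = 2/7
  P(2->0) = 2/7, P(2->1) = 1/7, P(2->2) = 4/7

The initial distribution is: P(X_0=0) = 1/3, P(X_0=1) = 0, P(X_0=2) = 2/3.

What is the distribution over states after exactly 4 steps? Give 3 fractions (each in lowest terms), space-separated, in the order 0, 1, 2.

Propagating the distribution step by step (d_{t+1} = d_t * P):
d_0 = (0=1/3, 1=0, 2=2/3)
  d_1[0] = 1/3*1/7 + 0*4/7 + 2/3*2/7 = 5/21
  d_1[1] = 1/3*5/7 + 0*1/7 + 2/3*1/7 = 1/3
  d_1[2] = 1/3*1/7 + 0*2/7 + 2/3*4/7 = 3/7
d_1 = (0=5/21, 1=1/3, 2=3/7)
  d_2[0] = 5/21*1/7 + 1/3*4/7 + 3/7*2/7 = 17/49
  d_2[1] = 5/21*5/7 + 1/3*1/7 + 3/7*1/7 = 41/147
  d_2[2] = 5/21*1/7 + 1/3*2/7 + 3/7*4/7 = 55/147
d_2 = (0=17/49, 1=41/147, 2=55/147)
  d_3[0] = 17/49*1/7 + 41/147*4/7 + 55/147*2/7 = 325/1029
  d_3[1] = 17/49*5/7 + 41/147*1/7 + 55/147*1/7 = 117/343
  d_3[2] = 17/49*1/7 + 41/147*2/7 + 55/147*4/7 = 353/1029
d_3 = (0=325/1029, 1=117/343, 2=353/1029)
  d_4[0] = 325/1029*1/7 + 117/343*4/7 + 353/1029*2/7 = 2435/7203
  d_4[1] = 325/1029*5/7 + 117/343*1/7 + 353/1029*1/7 = 2329/7203
  d_4[2] = 325/1029*1/7 + 117/343*2/7 + 353/1029*4/7 = 813/2401
d_4 = (0=2435/7203, 1=2329/7203, 2=813/2401)

Answer: 2435/7203 2329/7203 813/2401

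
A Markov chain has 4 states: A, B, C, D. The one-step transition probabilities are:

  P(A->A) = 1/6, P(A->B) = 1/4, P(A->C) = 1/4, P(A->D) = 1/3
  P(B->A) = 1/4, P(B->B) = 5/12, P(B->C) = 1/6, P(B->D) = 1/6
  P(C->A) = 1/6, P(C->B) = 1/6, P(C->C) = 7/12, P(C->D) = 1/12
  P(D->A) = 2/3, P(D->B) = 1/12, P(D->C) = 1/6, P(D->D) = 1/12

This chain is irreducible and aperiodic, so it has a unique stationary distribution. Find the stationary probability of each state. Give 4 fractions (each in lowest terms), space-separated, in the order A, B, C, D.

The stationary distribution satisfies pi = pi * P, i.e.:
  pi_A = 1/6*pi_A + 1/4*pi_B + 1/6*pi_C + 2/3*pi_D
  pi_B = 1/4*pi_A + 5/12*pi_B + 1/6*pi_C + 1/12*pi_D
  pi_C = 1/4*pi_A + 1/6*pi_B + 7/12*pi_C + 1/6*pi_D
  pi_D = 1/3*pi_A + 1/6*pi_B + 1/12*pi_C + 1/12*pi_D
with normalization: pi_A + pi_B + pi_C + pi_D = 1.

Using the first 3 balance equations plus normalization, the linear system A*pi = b is:
  [-5/6, 1/4, 1/6, 2/3] . pi = 0
  [1/4, -7/12, 1/6, 1/12] . pi = 0
  [1/4, 1/6, -5/12, 1/6] . pi = 0
  [1, 1, 1, 1] . pi = 1

Solving yields:
  pi_A = 307/1131
  pi_B = 88/377
  pi_C = 367/1131
  pi_D = 193/1131

Verification (pi * P):
  307/1131*1/6 + 88/377*1/4 + 367/1131*1/6 + 193/1131*2/3 = 307/1131 = pi_A  (ok)
  307/1131*1/4 + 88/377*5/12 + 367/1131*1/6 + 193/1131*1/12 = 88/377 = pi_B  (ok)
  307/1131*1/4 + 88/377*1/6 + 367/1131*7/12 + 193/1131*1/6 = 367/1131 = pi_C  (ok)
  307/1131*1/3 + 88/377*1/6 + 367/1131*1/12 + 193/1131*1/12 = 193/1131 = pi_D  (ok)

Answer: 307/1131 88/377 367/1131 193/1131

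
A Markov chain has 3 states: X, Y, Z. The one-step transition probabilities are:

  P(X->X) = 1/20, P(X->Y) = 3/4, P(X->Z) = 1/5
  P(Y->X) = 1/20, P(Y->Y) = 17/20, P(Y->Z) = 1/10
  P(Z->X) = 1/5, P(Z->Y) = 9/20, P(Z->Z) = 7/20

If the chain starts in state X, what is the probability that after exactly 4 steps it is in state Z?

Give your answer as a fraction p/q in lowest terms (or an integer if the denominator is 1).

Answer: 11521/80000

Derivation:
Computing P^4 by repeated multiplication:
P^1 =
  X: [1/20, 3/4, 1/5]
  Y: [1/20, 17/20, 1/10]
  Z: [1/5, 9/20, 7/20]
P^2 =
  X: [2/25, 153/200, 31/200]
  Y: [13/200, 161/200, 13/100]
  Z: [41/400, 69/100, 83/400]
P^3 =
  X: [293/4000, 39/50, 587/4000]
  Y: [139/2000, 1583/2000, 139/1000]
  Z: [649/8000, 3027/4000, 1297/8000]
P^4 =
  X: [5761/80000, 31359/40000, 11521/80000]
  Y: [1417/20000, 15749/20000, 1417/10000]
  Z: [11891/160000, 62163/80000, 23783/160000]

(P^4)[X -> Z] = 11521/80000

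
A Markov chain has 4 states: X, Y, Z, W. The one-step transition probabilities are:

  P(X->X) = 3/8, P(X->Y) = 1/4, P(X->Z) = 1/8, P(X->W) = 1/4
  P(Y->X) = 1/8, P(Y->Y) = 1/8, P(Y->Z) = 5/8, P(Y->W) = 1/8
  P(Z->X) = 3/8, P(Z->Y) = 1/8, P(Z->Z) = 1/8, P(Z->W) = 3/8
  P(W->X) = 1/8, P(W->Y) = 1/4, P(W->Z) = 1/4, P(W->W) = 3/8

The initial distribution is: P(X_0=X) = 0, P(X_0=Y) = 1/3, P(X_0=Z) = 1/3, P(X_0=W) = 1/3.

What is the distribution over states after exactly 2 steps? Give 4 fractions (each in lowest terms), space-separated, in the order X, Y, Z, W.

Answer: 25/96 3/16 47/192 59/192

Derivation:
Propagating the distribution step by step (d_{t+1} = d_t * P):
d_0 = (X=0, Y=1/3, Z=1/3, W=1/3)
  d_1[X] = 0*3/8 + 1/3*1/8 + 1/3*3/8 + 1/3*1/8 = 5/24
  d_1[Y] = 0*1/4 + 1/3*1/8 + 1/3*1/8 + 1/3*1/4 = 1/6
  d_1[Z] = 0*1/8 + 1/3*5/8 + 1/3*1/8 + 1/3*1/4 = 1/3
  d_1[W] = 0*1/4 + 1/3*1/8 + 1/3*3/8 + 1/3*3/8 = 7/24
d_1 = (X=5/24, Y=1/6, Z=1/3, W=7/24)
  d_2[X] = 5/24*3/8 + 1/6*1/8 + 1/3*3/8 + 7/24*1/8 = 25/96
  d_2[Y] = 5/24*1/4 + 1/6*1/8 + 1/3*1/8 + 7/24*1/4 = 3/16
  d_2[Z] = 5/24*1/8 + 1/6*5/8 + 1/3*1/8 + 7/24*1/4 = 47/192
  d_2[W] = 5/24*1/4 + 1/6*1/8 + 1/3*3/8 + 7/24*3/8 = 59/192
d_2 = (X=25/96, Y=3/16, Z=47/192, W=59/192)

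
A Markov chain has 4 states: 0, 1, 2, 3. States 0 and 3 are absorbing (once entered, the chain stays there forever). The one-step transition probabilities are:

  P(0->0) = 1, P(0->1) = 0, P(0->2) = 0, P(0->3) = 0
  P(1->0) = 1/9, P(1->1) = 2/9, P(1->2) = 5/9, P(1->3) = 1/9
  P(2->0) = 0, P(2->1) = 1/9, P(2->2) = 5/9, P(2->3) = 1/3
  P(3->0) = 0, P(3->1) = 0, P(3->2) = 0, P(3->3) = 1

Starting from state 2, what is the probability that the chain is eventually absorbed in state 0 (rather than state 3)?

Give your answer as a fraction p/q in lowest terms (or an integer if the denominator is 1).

Answer: 1/23

Derivation:
Let a_i = P(absorbed in 0 | start in state i).
Boundary conditions: a_0 = 1, a_3 = 0.
For each transient state i, a_i = sum_j P(i->j) * a_j:
  a_1 = 1/9*a_0 + 2/9*a_1 + 5/9*a_2 + 1/9*a_3
  a_2 = 0*a_0 + 1/9*a_1 + 5/9*a_2 + 1/3*a_3

Substituting a_0 = 1 and a_3 = 0, rearrange to (I - Q) a = r where r[i] = P(i -> 0):
  [7/9, -5/9] . (a_1, a_2) = 1/9
  [-1/9, 4/9] . (a_1, a_2) = 0

Solving yields:
  a_1 = 4/23
  a_2 = 1/23

Starting state is 2, so the absorption probability is a_2 = 1/23.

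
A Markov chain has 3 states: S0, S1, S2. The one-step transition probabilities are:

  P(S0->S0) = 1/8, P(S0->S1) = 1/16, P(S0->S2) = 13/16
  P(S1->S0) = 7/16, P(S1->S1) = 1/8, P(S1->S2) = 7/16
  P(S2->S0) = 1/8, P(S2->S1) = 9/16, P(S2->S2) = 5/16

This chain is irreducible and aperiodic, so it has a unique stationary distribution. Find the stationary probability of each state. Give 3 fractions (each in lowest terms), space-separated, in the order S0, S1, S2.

The stationary distribution satisfies pi = pi * P, i.e.:
  pi_S0 = 1/8*pi_S0 + 7/16*pi_S1 + 1/8*pi_S2
  pi_S1 = 1/16*pi_S0 + 1/8*pi_S1 + 9/16*pi_S2
  pi_S2 = 13/16*pi_S0 + 7/16*pi_S1 + 5/16*pi_S2
with normalization: pi_S0 + pi_S1 + pi_S2 = 1.

Using the first 2 balance equations plus normalization, the linear system A*pi = b is:
  [-7/8, 7/16, 1/8] . pi = 0
  [1/16, -7/8, 9/16] . pi = 0
  [1, 1, 1] . pi = 1

Solving yields:
  pi_S0 = 91/408
  pi_S1 = 16/51
  pi_S2 = 63/136

Verification (pi * P):
  91/408*1/8 + 16/51*7/16 + 63/136*1/8 = 91/408 = pi_S0  (ok)
  91/408*1/16 + 16/51*1/8 + 63/136*9/16 = 16/51 = pi_S1  (ok)
  91/408*13/16 + 16/51*7/16 + 63/136*5/16 = 63/136 = pi_S2  (ok)

Answer: 91/408 16/51 63/136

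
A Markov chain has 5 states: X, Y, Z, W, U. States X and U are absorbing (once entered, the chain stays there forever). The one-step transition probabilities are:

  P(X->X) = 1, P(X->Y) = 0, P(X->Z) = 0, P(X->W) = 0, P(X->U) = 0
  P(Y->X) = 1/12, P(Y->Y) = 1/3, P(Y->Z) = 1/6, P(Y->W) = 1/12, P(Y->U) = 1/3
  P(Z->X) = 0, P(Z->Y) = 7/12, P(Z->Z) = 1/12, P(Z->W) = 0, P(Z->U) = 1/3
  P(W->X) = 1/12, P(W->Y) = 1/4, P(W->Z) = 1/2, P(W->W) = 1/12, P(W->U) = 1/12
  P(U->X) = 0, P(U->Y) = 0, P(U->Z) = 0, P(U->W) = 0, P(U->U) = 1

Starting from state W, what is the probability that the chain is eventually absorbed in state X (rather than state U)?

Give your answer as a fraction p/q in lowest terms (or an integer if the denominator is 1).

Let a_i = P(absorbed in X | start in state i).
Boundary conditions: a_X = 1, a_U = 0.
For each transient state i, a_i = sum_j P(i->j) * a_j:
  a_Y = 1/12*a_X + 1/3*a_Y + 1/6*a_Z + 1/12*a_W + 1/3*a_U
  a_Z = 0*a_X + 7/12*a_Y + 1/12*a_Z + 0*a_W + 1/3*a_U
  a_W = 1/12*a_X + 1/4*a_Y + 1/2*a_Z + 1/12*a_W + 1/12*a_U

Substituting a_X = 1 and a_U = 0, rearrange to (I - Q) a = r where r[i] = P(i -> X):
  [2/3, -1/6, -1/12] . (a_Y, a_Z, a_W) = 1/12
  [-7/12, 11/12, 0] . (a_Y, a_Z, a_W) = 0
  [-1/4, -1/2, 11/12] . (a_Y, a_Z, a_W) = 1/12

Solving yields:
  a_Y = 132/739
  a_Z = 84/739
  a_W = 149/739

Starting state is W, so the absorption probability is a_W = 149/739.

Answer: 149/739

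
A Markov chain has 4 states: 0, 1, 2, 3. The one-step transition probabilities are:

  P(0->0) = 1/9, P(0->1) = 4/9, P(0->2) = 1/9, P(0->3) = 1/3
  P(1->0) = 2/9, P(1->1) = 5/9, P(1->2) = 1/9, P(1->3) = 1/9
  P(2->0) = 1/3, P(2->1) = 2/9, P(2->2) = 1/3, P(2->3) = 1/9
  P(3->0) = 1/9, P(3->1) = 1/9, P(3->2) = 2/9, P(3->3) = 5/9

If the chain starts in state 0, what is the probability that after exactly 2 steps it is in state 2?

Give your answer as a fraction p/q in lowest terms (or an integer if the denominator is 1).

Answer: 14/81

Derivation:
Computing P^2 by repeated multiplication:
P^1 =
  0: [1/9, 4/9, 1/9, 1/3]
  1: [2/9, 5/9, 1/9, 1/9]
  2: [1/3, 2/9, 1/3, 1/9]
  3: [1/9, 1/9, 2/9, 5/9]
P^2 =
  0: [5/27, 29/81, 14/81, 23/81]
  1: [16/81, 4/9, 4/27, 17/81]
  2: [17/81, 29/81, 16/81, 19/81]
  3: [14/81, 2/9, 2/9, 31/81]

(P^2)[0 -> 2] = 14/81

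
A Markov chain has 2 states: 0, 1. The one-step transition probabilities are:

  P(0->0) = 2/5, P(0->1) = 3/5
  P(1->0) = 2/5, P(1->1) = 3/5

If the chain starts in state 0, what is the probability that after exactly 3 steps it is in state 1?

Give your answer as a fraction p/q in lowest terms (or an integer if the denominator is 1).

Computing P^3 by repeated multiplication:
P^1 =
  0: [2/5, 3/5]
  1: [2/5, 3/5]
P^2 =
  0: [2/5, 3/5]
  1: [2/5, 3/5]
P^3 =
  0: [2/5, 3/5]
  1: [2/5, 3/5]

(P^3)[0 -> 1] = 3/5

Answer: 3/5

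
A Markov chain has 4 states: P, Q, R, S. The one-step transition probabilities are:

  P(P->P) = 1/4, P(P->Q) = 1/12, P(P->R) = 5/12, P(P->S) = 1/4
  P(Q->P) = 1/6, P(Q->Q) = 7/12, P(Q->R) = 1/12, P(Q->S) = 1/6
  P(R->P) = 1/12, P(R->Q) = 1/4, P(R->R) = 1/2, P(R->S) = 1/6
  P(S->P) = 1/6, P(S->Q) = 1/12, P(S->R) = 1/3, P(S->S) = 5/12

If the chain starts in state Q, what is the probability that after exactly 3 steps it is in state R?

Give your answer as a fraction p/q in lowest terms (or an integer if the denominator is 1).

Computing P^3 by repeated multiplication:
P^1 =
  P: [1/4, 1/12, 5/12, 1/4]
  Q: [1/6, 7/12, 1/12, 1/6]
  R: [1/12, 1/4, 1/2, 1/6]
  S: [1/6, 1/12, 1/3, 5/12]
P^2 =
  P: [11/72, 7/36, 29/72, 1/4]
  Q: [25/144, 7/18, 31/144, 2/9]
  R: [19/144, 7/24, 13/36, 31/144]
  S: [11/72, 13/72, 55/144, 41/144]
P^3 =
  P: [7/48, 107/432, 35/96, 209/864]
  Q: [47/288, 271/864, 55/192, 409/1728]
  R: [85/576, 125/432, 191/576, 25/108]
  S: [85/576, 205/864, 35/96, 433/1728]

(P^3)[Q -> R] = 55/192

Answer: 55/192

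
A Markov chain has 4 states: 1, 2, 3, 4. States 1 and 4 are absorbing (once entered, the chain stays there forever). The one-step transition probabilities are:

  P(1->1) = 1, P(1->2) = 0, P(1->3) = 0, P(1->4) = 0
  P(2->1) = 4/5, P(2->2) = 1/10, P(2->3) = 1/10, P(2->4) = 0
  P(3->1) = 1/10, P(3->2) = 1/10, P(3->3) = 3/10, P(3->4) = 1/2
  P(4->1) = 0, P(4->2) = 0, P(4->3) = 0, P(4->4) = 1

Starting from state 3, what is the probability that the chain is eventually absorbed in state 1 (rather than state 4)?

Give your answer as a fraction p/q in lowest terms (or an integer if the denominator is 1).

Let a_i = P(absorbed in 1 | start in state i).
Boundary conditions: a_1 = 1, a_4 = 0.
For each transient state i, a_i = sum_j P(i->j) * a_j:
  a_2 = 4/5*a_1 + 1/10*a_2 + 1/10*a_3 + 0*a_4
  a_3 = 1/10*a_1 + 1/10*a_2 + 3/10*a_3 + 1/2*a_4

Substituting a_1 = 1 and a_4 = 0, rearrange to (I - Q) a = r where r[i] = P(i -> 1):
  [9/10, -1/10] . (a_2, a_3) = 4/5
  [-1/10, 7/10] . (a_2, a_3) = 1/10

Solving yields:
  a_2 = 57/62
  a_3 = 17/62

Starting state is 3, so the absorption probability is a_3 = 17/62.

Answer: 17/62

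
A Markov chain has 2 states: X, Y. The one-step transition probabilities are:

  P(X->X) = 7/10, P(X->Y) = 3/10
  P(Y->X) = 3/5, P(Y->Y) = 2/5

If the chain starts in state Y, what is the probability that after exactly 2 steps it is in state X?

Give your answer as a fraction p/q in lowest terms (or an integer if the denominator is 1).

Computing P^2 by repeated multiplication:
P^1 =
  X: [7/10, 3/10]
  Y: [3/5, 2/5]
P^2 =
  X: [67/100, 33/100]
  Y: [33/50, 17/50]

(P^2)[Y -> X] = 33/50

Answer: 33/50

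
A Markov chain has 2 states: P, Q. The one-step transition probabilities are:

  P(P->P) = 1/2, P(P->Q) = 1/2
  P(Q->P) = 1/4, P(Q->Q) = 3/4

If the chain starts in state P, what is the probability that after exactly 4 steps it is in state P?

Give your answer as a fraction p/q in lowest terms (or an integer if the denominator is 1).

Answer: 43/128

Derivation:
Computing P^4 by repeated multiplication:
P^1 =
  P: [1/2, 1/2]
  Q: [1/4, 3/4]
P^2 =
  P: [3/8, 5/8]
  Q: [5/16, 11/16]
P^3 =
  P: [11/32, 21/32]
  Q: [21/64, 43/64]
P^4 =
  P: [43/128, 85/128]
  Q: [85/256, 171/256]

(P^4)[P -> P] = 43/128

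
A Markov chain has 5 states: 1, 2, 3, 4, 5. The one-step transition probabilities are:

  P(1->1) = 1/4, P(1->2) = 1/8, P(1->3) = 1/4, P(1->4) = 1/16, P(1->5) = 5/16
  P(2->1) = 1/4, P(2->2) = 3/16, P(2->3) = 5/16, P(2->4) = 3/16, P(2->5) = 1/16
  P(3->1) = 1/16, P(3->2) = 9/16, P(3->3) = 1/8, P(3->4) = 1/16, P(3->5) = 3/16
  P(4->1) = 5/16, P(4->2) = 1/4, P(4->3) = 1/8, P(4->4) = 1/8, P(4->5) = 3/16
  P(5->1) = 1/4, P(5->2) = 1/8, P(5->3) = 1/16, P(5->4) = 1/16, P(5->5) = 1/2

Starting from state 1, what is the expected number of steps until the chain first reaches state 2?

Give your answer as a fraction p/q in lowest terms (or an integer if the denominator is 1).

Answer: 54720/11041

Derivation:
Let h_i = expected steps to first reach 2 from state i.
Boundary: h_2 = 0.
First-step equations for the other states:
  h_1 = 1 + 1/4*h_1 + 1/8*h_2 + 1/4*h_3 + 1/16*h_4 + 5/16*h_5
  h_3 = 1 + 1/16*h_1 + 9/16*h_2 + 1/8*h_3 + 1/16*h_4 + 3/16*h_5
  h_4 = 1 + 5/16*h_1 + 1/4*h_2 + 1/8*h_3 + 1/8*h_4 + 3/16*h_5
  h_5 = 1 + 1/4*h_1 + 1/8*h_2 + 1/16*h_3 + 1/16*h_4 + 1/2*h_5

Substituting h_2 = 0 and rearranging gives the linear system (I - Q) h = 1:
  [3/4, -1/4, -1/16, -5/16] . (h_1, h_3, h_4, h_5) = 1
  [-1/16, 7/8, -1/16, -3/16] . (h_1, h_3, h_4, h_5) = 1
  [-5/16, -1/8, 7/8, -3/16] . (h_1, h_3, h_4, h_5) = 1
  [-1/4, -1/16, -1/16, 1/2] . (h_1, h_3, h_4, h_5) = 1

Solving yields:
  h_1 = 54720/11041
  h_3 = 32880/11041
  h_4 = 49664/11041
  h_5 = 59760/11041

Starting state is 1, so the expected hitting time is h_1 = 54720/11041.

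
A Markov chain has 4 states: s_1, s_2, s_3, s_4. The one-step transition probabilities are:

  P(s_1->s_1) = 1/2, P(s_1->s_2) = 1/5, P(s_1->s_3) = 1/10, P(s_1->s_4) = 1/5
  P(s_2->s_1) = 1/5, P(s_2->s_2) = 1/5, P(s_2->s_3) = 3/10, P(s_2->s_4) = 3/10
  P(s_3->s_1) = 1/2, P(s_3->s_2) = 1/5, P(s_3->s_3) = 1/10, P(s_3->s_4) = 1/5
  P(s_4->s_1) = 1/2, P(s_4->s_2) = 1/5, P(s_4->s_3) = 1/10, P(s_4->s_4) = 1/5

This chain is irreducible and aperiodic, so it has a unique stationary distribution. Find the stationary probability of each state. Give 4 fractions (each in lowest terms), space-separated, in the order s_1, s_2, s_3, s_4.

The stationary distribution satisfies pi = pi * P, i.e.:
  pi_s_1 = 1/2*pi_s_1 + 1/5*pi_s_2 + 1/2*pi_s_3 + 1/2*pi_s_4
  pi_s_2 = 1/5*pi_s_1 + 1/5*pi_s_2 + 1/5*pi_s_3 + 1/5*pi_s_4
  pi_s_3 = 1/10*pi_s_1 + 3/10*pi_s_2 + 1/10*pi_s_3 + 1/10*pi_s_4
  pi_s_4 = 1/5*pi_s_1 + 3/10*pi_s_2 + 1/5*pi_s_3 + 1/5*pi_s_4
with normalization: pi_s_1 + pi_s_2 + pi_s_3 + pi_s_4 = 1.

Using the first 3 balance equations plus normalization, the linear system A*pi = b is:
  [-1/2, 1/5, 1/2, 1/2] . pi = 0
  [1/5, -4/5, 1/5, 1/5] . pi = 0
  [1/10, 3/10, -9/10, 1/10] . pi = 0
  [1, 1, 1, 1] . pi = 1

Solving yields:
  pi_s_1 = 11/25
  pi_s_2 = 1/5
  pi_s_3 = 7/50
  pi_s_4 = 11/50

Verification (pi * P):
  11/25*1/2 + 1/5*1/5 + 7/50*1/2 + 11/50*1/2 = 11/25 = pi_s_1  (ok)
  11/25*1/5 + 1/5*1/5 + 7/50*1/5 + 11/50*1/5 = 1/5 = pi_s_2  (ok)
  11/25*1/10 + 1/5*3/10 + 7/50*1/10 + 11/50*1/10 = 7/50 = pi_s_3  (ok)
  11/25*1/5 + 1/5*3/10 + 7/50*1/5 + 11/50*1/5 = 11/50 = pi_s_4  (ok)

Answer: 11/25 1/5 7/50 11/50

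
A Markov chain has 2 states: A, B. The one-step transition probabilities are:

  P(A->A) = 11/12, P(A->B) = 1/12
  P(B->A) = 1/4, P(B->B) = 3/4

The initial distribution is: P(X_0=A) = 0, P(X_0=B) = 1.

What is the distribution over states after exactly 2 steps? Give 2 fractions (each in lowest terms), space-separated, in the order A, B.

Propagating the distribution step by step (d_{t+1} = d_t * P):
d_0 = (A=0, B=1)
  d_1[A] = 0*11/12 + 1*1/4 = 1/4
  d_1[B] = 0*1/12 + 1*3/4 = 3/4
d_1 = (A=1/4, B=3/4)
  d_2[A] = 1/4*11/12 + 3/4*1/4 = 5/12
  d_2[B] = 1/4*1/12 + 3/4*3/4 = 7/12
d_2 = (A=5/12, B=7/12)

Answer: 5/12 7/12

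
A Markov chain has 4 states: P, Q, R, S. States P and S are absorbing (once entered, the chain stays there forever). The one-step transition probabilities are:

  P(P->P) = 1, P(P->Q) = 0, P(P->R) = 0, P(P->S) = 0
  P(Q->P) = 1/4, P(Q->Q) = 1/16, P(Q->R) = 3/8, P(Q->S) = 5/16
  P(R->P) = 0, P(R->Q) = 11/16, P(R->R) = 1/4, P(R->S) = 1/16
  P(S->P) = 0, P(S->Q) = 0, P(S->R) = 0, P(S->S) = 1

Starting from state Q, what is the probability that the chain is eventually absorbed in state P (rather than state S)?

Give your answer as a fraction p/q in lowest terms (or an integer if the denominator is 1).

Answer: 8/19

Derivation:
Let a_i = P(absorbed in P | start in state i).
Boundary conditions: a_P = 1, a_S = 0.
For each transient state i, a_i = sum_j P(i->j) * a_j:
  a_Q = 1/4*a_P + 1/16*a_Q + 3/8*a_R + 5/16*a_S
  a_R = 0*a_P + 11/16*a_Q + 1/4*a_R + 1/16*a_S

Substituting a_P = 1 and a_S = 0, rearrange to (I - Q) a = r where r[i] = P(i -> P):
  [15/16, -3/8] . (a_Q, a_R) = 1/4
  [-11/16, 3/4] . (a_Q, a_R) = 0

Solving yields:
  a_Q = 8/19
  a_R = 22/57

Starting state is Q, so the absorption probability is a_Q = 8/19.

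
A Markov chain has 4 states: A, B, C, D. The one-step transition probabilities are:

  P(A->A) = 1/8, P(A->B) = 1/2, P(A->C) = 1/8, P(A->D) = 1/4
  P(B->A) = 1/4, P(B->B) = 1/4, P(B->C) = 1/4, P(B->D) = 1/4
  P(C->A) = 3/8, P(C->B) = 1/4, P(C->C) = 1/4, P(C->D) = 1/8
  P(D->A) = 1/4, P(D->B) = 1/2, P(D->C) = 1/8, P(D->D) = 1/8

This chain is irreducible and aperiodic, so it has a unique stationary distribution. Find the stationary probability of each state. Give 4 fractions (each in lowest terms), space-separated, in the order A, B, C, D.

The stationary distribution satisfies pi = pi * P, i.e.:
  pi_A = 1/8*pi_A + 1/4*pi_B + 3/8*pi_C + 1/4*pi_D
  pi_B = 1/2*pi_A + 1/4*pi_B + 1/4*pi_C + 1/2*pi_D
  pi_C = 1/8*pi_A + 1/4*pi_B + 1/4*pi_C + 1/8*pi_D
  pi_D = 1/4*pi_A + 1/4*pi_B + 1/8*pi_C + 1/8*pi_D
with normalization: pi_A + pi_B + pi_C + pi_D = 1.

Using the first 3 balance equations plus normalization, the linear system A*pi = b is:
  [-7/8, 1/4, 3/8, 1/4] . pi = 0
  [1/2, -3/4, 1/4, 1/2] . pi = 0
  [1/8, 1/4, -3/4, 1/8] . pi = 0
  [1, 1, 1, 1] . pi = 1

Solving yields:
  pi_A = 79/324
  pi_B = 13/36
  pi_C = 7/36
  pi_D = 65/324

Verification (pi * P):
  79/324*1/8 + 13/36*1/4 + 7/36*3/8 + 65/324*1/4 = 79/324 = pi_A  (ok)
  79/324*1/2 + 13/36*1/4 + 7/36*1/4 + 65/324*1/2 = 13/36 = pi_B  (ok)
  79/324*1/8 + 13/36*1/4 + 7/36*1/4 + 65/324*1/8 = 7/36 = pi_C  (ok)
  79/324*1/4 + 13/36*1/4 + 7/36*1/8 + 65/324*1/8 = 65/324 = pi_D  (ok)

Answer: 79/324 13/36 7/36 65/324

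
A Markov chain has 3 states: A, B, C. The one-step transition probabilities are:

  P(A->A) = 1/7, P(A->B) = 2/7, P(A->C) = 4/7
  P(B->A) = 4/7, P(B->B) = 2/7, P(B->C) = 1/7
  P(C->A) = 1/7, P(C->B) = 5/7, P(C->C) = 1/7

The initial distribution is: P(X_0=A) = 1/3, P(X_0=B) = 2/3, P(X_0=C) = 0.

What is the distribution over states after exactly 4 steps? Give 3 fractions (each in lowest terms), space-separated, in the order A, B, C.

Propagating the distribution step by step (d_{t+1} = d_t * P):
d_0 = (A=1/3, B=2/3, C=0)
  d_1[A] = 1/3*1/7 + 2/3*4/7 + 0*1/7 = 3/7
  d_1[B] = 1/3*2/7 + 2/3*2/7 + 0*5/7 = 2/7
  d_1[C] = 1/3*4/7 + 2/3*1/7 + 0*1/7 = 2/7
d_1 = (A=3/7, B=2/7, C=2/7)
  d_2[A] = 3/7*1/7 + 2/7*4/7 + 2/7*1/7 = 13/49
  d_2[B] = 3/7*2/7 + 2/7*2/7 + 2/7*5/7 = 20/49
  d_2[C] = 3/7*4/7 + 2/7*1/7 + 2/7*1/7 = 16/49
d_2 = (A=13/49, B=20/49, C=16/49)
  d_3[A] = 13/49*1/7 + 20/49*4/7 + 16/49*1/7 = 109/343
  d_3[B] = 13/49*2/7 + 20/49*2/7 + 16/49*5/7 = 146/343
  d_3[C] = 13/49*4/7 + 20/49*1/7 + 16/49*1/7 = 88/343
d_3 = (A=109/343, B=146/343, C=88/343)
  d_4[A] = 109/343*1/7 + 146/343*4/7 + 88/343*1/7 = 781/2401
  d_4[B] = 109/343*2/7 + 146/343*2/7 + 88/343*5/7 = 950/2401
  d_4[C] = 109/343*4/7 + 146/343*1/7 + 88/343*1/7 = 670/2401
d_4 = (A=781/2401, B=950/2401, C=670/2401)

Answer: 781/2401 950/2401 670/2401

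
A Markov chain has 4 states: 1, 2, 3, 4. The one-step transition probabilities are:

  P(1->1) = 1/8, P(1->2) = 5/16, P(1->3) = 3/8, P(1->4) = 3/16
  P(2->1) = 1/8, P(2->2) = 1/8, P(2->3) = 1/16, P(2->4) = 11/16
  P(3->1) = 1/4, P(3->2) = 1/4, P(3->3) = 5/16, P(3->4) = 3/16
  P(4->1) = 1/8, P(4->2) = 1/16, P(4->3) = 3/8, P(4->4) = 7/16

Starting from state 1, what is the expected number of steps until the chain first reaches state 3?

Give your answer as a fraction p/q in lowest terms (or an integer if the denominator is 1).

Let h_i = expected steps to first reach 3 from state i.
Boundary: h_3 = 0.
First-step equations for the other states:
  h_1 = 1 + 1/8*h_1 + 5/16*h_2 + 3/8*h_3 + 3/16*h_4
  h_2 = 1 + 1/8*h_1 + 1/8*h_2 + 1/16*h_3 + 11/16*h_4
  h_4 = 1 + 1/8*h_1 + 1/16*h_2 + 3/8*h_3 + 7/16*h_4

Substituting h_3 = 0 and rearranging gives the linear system (I - Q) h = 1:
  [7/8, -5/16, -3/16] . (h_1, h_2, h_4) = 1
  [-1/8, 7/8, -11/16] . (h_1, h_2, h_4) = 1
  [-1/8, -1/16, 9/16] . (h_1, h_2, h_4) = 1

Solving yields:
  h_1 = 104/33
  h_2 = 128/33
  h_4 = 32/11

Starting state is 1, so the expected hitting time is h_1 = 104/33.

Answer: 104/33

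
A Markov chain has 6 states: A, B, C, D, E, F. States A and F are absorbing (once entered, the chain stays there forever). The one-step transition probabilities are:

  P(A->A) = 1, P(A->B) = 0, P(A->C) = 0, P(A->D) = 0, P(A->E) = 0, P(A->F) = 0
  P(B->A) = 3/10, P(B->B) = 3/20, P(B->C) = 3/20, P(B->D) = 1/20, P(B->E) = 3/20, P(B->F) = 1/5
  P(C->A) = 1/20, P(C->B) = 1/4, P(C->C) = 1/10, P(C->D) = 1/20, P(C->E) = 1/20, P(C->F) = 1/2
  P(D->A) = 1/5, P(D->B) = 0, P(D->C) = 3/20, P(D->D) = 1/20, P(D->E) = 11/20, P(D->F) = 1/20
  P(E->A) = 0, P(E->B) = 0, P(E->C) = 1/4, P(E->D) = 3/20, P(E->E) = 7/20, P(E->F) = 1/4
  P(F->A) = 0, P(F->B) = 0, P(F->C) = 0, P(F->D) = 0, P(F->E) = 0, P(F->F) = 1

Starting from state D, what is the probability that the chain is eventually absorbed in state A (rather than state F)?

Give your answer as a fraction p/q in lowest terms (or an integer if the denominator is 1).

Answer: 9455/28439

Derivation:
Let a_i = P(absorbed in A | start in state i).
Boundary conditions: a_A = 1, a_F = 0.
For each transient state i, a_i = sum_j P(i->j) * a_j:
  a_B = 3/10*a_A + 3/20*a_B + 3/20*a_C + 1/20*a_D + 3/20*a_E + 1/5*a_F
  a_C = 1/20*a_A + 1/4*a_B + 1/10*a_C + 1/20*a_D + 1/20*a_E + 1/2*a_F
  a_D = 1/5*a_A + 0*a_B + 3/20*a_C + 1/20*a_D + 11/20*a_E + 1/20*a_F
  a_E = 0*a_A + 0*a_B + 1/4*a_C + 3/20*a_D + 7/20*a_E + 1/4*a_F

Substituting a_A = 1 and a_F = 0, rearrange to (I - Q) a = r where r[i] = P(i -> A):
  [17/20, -3/20, -1/20, -3/20] . (a_B, a_C, a_D, a_E) = 3/10
  [-1/4, 9/10, -1/20, -1/20] . (a_B, a_C, a_D, a_E) = 1/20
  [0, -3/20, 19/20, -11/20] . (a_B, a_C, a_D, a_E) = 1/5
  [0, -1/4, -3/20, 13/20] . (a_B, a_C, a_D, a_E) = 0

Solving yields:
  a_B = 12394/28439
  a_C = 5793/28439
  a_D = 9455/28439
  a_E = 4410/28439

Starting state is D, so the absorption probability is a_D = 9455/28439.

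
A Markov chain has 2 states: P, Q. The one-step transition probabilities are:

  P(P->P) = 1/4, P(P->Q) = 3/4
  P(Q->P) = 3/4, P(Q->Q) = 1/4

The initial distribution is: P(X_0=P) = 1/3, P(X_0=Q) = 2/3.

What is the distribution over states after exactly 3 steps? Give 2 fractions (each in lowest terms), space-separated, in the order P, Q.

Answer: 25/48 23/48

Derivation:
Propagating the distribution step by step (d_{t+1} = d_t * P):
d_0 = (P=1/3, Q=2/3)
  d_1[P] = 1/3*1/4 + 2/3*3/4 = 7/12
  d_1[Q] = 1/3*3/4 + 2/3*1/4 = 5/12
d_1 = (P=7/12, Q=5/12)
  d_2[P] = 7/12*1/4 + 5/12*3/4 = 11/24
  d_2[Q] = 7/12*3/4 + 5/12*1/4 = 13/24
d_2 = (P=11/24, Q=13/24)
  d_3[P] = 11/24*1/4 + 13/24*3/4 = 25/48
  d_3[Q] = 11/24*3/4 + 13/24*1/4 = 23/48
d_3 = (P=25/48, Q=23/48)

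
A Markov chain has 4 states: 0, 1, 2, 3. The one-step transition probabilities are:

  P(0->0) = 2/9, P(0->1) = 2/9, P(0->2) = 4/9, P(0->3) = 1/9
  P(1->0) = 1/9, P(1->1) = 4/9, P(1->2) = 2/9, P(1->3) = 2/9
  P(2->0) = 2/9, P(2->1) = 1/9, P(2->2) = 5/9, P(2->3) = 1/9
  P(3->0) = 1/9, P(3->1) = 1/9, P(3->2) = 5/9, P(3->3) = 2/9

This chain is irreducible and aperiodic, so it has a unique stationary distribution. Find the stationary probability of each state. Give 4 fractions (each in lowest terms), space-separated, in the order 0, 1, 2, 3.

Answer: 9/49 29/147 23/49 22/147

Derivation:
The stationary distribution satisfies pi = pi * P, i.e.:
  pi_0 = 2/9*pi_0 + 1/9*pi_1 + 2/9*pi_2 + 1/9*pi_3
  pi_1 = 2/9*pi_0 + 4/9*pi_1 + 1/9*pi_2 + 1/9*pi_3
  pi_2 = 4/9*pi_0 + 2/9*pi_1 + 5/9*pi_2 + 5/9*pi_3
  pi_3 = 1/9*pi_0 + 2/9*pi_1 + 1/9*pi_2 + 2/9*pi_3
with normalization: pi_0 + pi_1 + pi_2 + pi_3 = 1.

Using the first 3 balance equations plus normalization, the linear system A*pi = b is:
  [-7/9, 1/9, 2/9, 1/9] . pi = 0
  [2/9, -5/9, 1/9, 1/9] . pi = 0
  [4/9, 2/9, -4/9, 5/9] . pi = 0
  [1, 1, 1, 1] . pi = 1

Solving yields:
  pi_0 = 9/49
  pi_1 = 29/147
  pi_2 = 23/49
  pi_3 = 22/147

Verification (pi * P):
  9/49*2/9 + 29/147*1/9 + 23/49*2/9 + 22/147*1/9 = 9/49 = pi_0  (ok)
  9/49*2/9 + 29/147*4/9 + 23/49*1/9 + 22/147*1/9 = 29/147 = pi_1  (ok)
  9/49*4/9 + 29/147*2/9 + 23/49*5/9 + 22/147*5/9 = 23/49 = pi_2  (ok)
  9/49*1/9 + 29/147*2/9 + 23/49*1/9 + 22/147*2/9 = 22/147 = pi_3  (ok)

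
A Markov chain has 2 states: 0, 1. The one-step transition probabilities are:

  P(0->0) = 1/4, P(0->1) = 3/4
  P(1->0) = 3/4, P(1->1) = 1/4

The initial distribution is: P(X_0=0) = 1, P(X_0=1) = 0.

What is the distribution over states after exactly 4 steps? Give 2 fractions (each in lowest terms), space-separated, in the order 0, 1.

Answer: 17/32 15/32

Derivation:
Propagating the distribution step by step (d_{t+1} = d_t * P):
d_0 = (0=1, 1=0)
  d_1[0] = 1*1/4 + 0*3/4 = 1/4
  d_1[1] = 1*3/4 + 0*1/4 = 3/4
d_1 = (0=1/4, 1=3/4)
  d_2[0] = 1/4*1/4 + 3/4*3/4 = 5/8
  d_2[1] = 1/4*3/4 + 3/4*1/4 = 3/8
d_2 = (0=5/8, 1=3/8)
  d_3[0] = 5/8*1/4 + 3/8*3/4 = 7/16
  d_3[1] = 5/8*3/4 + 3/8*1/4 = 9/16
d_3 = (0=7/16, 1=9/16)
  d_4[0] = 7/16*1/4 + 9/16*3/4 = 17/32
  d_4[1] = 7/16*3/4 + 9/16*1/4 = 15/32
d_4 = (0=17/32, 1=15/32)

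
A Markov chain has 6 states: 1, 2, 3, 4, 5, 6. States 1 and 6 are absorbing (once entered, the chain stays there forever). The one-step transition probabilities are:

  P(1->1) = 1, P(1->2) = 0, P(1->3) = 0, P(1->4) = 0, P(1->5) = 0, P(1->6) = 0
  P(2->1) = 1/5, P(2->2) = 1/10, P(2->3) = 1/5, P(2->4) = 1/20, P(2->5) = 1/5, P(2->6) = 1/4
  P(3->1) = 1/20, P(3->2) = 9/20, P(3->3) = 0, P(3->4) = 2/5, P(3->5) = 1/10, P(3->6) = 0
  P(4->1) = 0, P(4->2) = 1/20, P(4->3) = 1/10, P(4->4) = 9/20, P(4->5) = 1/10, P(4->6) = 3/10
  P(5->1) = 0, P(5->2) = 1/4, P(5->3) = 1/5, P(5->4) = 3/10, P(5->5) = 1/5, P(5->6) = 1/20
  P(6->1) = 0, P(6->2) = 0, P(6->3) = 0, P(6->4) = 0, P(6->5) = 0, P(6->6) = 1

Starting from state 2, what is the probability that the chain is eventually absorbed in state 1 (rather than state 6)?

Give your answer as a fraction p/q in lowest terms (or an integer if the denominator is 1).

Let a_i = P(absorbed in 1 | start in state i).
Boundary conditions: a_1 = 1, a_6 = 0.
For each transient state i, a_i = sum_j P(i->j) * a_j:
  a_2 = 1/5*a_1 + 1/10*a_2 + 1/5*a_3 + 1/20*a_4 + 1/5*a_5 + 1/4*a_6
  a_3 = 1/20*a_1 + 9/20*a_2 + 0*a_3 + 2/5*a_4 + 1/10*a_5 + 0*a_6
  a_4 = 0*a_1 + 1/20*a_2 + 1/10*a_3 + 9/20*a_4 + 1/10*a_5 + 3/10*a_6
  a_5 = 0*a_1 + 1/4*a_2 + 1/5*a_3 + 3/10*a_4 + 1/5*a_5 + 1/20*a_6

Substituting a_1 = 1 and a_6 = 0, rearrange to (I - Q) a = r where r[i] = P(i -> 1):
  [9/10, -1/5, -1/20, -1/5] . (a_2, a_3, a_4, a_5) = 1/5
  [-9/20, 1, -2/5, -1/10] . (a_2, a_3, a_4, a_5) = 1/20
  [-1/20, -1/10, 11/20, -1/10] . (a_2, a_3, a_4, a_5) = 0
  [-1/4, -1/5, -3/10, 4/5] . (a_2, a_3, a_4, a_5) = 0

Solving yields:
  a_2 = 1026/3037
  a_3 = 1651/6074
  a_4 = 364/3037
  a_5 = 1327/6074

Starting state is 2, so the absorption probability is a_2 = 1026/3037.

Answer: 1026/3037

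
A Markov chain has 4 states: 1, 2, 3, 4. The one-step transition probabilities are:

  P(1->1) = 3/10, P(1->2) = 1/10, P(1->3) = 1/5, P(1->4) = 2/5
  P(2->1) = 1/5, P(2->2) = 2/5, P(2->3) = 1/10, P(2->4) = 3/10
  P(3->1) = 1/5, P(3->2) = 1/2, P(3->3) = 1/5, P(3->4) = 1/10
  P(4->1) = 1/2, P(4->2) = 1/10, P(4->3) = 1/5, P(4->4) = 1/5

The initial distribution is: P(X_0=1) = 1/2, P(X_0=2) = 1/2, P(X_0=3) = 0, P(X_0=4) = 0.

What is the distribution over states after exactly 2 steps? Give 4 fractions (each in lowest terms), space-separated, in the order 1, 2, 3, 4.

Answer: 33/100 47/200 7/40 13/50

Derivation:
Propagating the distribution step by step (d_{t+1} = d_t * P):
d_0 = (1=1/2, 2=1/2, 3=0, 4=0)
  d_1[1] = 1/2*3/10 + 1/2*1/5 + 0*1/5 + 0*1/2 = 1/4
  d_1[2] = 1/2*1/10 + 1/2*2/5 + 0*1/2 + 0*1/10 = 1/4
  d_1[3] = 1/2*1/5 + 1/2*1/10 + 0*1/5 + 0*1/5 = 3/20
  d_1[4] = 1/2*2/5 + 1/2*3/10 + 0*1/10 + 0*1/5 = 7/20
d_1 = (1=1/4, 2=1/4, 3=3/20, 4=7/20)
  d_2[1] = 1/4*3/10 + 1/4*1/5 + 3/20*1/5 + 7/20*1/2 = 33/100
  d_2[2] = 1/4*1/10 + 1/4*2/5 + 3/20*1/2 + 7/20*1/10 = 47/200
  d_2[3] = 1/4*1/5 + 1/4*1/10 + 3/20*1/5 + 7/20*1/5 = 7/40
  d_2[4] = 1/4*2/5 + 1/4*3/10 + 3/20*1/10 + 7/20*1/5 = 13/50
d_2 = (1=33/100, 2=47/200, 3=7/40, 4=13/50)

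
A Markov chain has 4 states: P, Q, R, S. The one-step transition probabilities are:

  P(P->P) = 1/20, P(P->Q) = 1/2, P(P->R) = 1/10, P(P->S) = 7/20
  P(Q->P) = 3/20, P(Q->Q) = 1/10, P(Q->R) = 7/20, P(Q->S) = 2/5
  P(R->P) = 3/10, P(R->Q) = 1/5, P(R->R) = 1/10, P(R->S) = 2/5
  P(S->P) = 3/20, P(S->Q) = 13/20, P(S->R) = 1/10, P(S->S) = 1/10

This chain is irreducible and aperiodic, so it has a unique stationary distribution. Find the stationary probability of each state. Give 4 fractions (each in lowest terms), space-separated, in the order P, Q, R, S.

The stationary distribution satisfies pi = pi * P, i.e.:
  pi_P = 1/20*pi_P + 3/20*pi_Q + 3/10*pi_R + 3/20*pi_S
  pi_Q = 1/2*pi_P + 1/10*pi_Q + 1/5*pi_R + 13/20*pi_S
  pi_R = 1/10*pi_P + 7/20*pi_Q + 1/10*pi_R + 1/10*pi_S
  pi_S = 7/20*pi_P + 2/5*pi_Q + 2/5*pi_R + 1/10*pi_S
with normalization: pi_P + pi_Q + pi_R + pi_S = 1.

Using the first 3 balance equations plus normalization, the linear system A*pi = b is:
  [-19/20, 3/20, 3/10, 3/20] . pi = 0
  [1/2, -9/10, 1/5, 13/20] . pi = 0
  [1/10, 7/20, -9/10, 1/10] . pi = 0
  [1, 1, 1, 1] . pi = 1

Solving yields:
  pi_P = 2376/14675
  pi_Q = 5126/14675
  pi_R = 2749/14675
  pi_S = 4424/14675

Verification (pi * P):
  2376/14675*1/20 + 5126/14675*3/20 + 2749/14675*3/10 + 4424/14675*3/20 = 2376/14675 = pi_P  (ok)
  2376/14675*1/2 + 5126/14675*1/10 + 2749/14675*1/5 + 4424/14675*13/20 = 5126/14675 = pi_Q  (ok)
  2376/14675*1/10 + 5126/14675*7/20 + 2749/14675*1/10 + 4424/14675*1/10 = 2749/14675 = pi_R  (ok)
  2376/14675*7/20 + 5126/14675*2/5 + 2749/14675*2/5 + 4424/14675*1/10 = 4424/14675 = pi_S  (ok)

Answer: 2376/14675 5126/14675 2749/14675 4424/14675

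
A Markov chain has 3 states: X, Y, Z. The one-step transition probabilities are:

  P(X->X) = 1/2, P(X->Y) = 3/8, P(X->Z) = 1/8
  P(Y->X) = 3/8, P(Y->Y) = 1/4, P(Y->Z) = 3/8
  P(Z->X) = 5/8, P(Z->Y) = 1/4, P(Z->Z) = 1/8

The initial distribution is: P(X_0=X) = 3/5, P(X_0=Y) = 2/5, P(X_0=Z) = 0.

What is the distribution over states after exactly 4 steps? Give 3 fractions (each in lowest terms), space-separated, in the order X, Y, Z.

Propagating the distribution step by step (d_{t+1} = d_t * P):
d_0 = (X=3/5, Y=2/5, Z=0)
  d_1[X] = 3/5*1/2 + 2/5*3/8 + 0*5/8 = 9/20
  d_1[Y] = 3/5*3/8 + 2/5*1/4 + 0*1/4 = 13/40
  d_1[Z] = 3/5*1/8 + 2/5*3/8 + 0*1/8 = 9/40
d_1 = (X=9/20, Y=13/40, Z=9/40)
  d_2[X] = 9/20*1/2 + 13/40*3/8 + 9/40*5/8 = 39/80
  d_2[Y] = 9/20*3/8 + 13/40*1/4 + 9/40*1/4 = 49/160
  d_2[Z] = 9/20*1/8 + 13/40*3/8 + 9/40*1/8 = 33/160
d_2 = (X=39/80, Y=49/160, Z=33/160)
  d_3[X] = 39/80*1/2 + 49/160*3/8 + 33/160*5/8 = 39/80
  d_3[Y] = 39/80*3/8 + 49/160*1/4 + 33/160*1/4 = 199/640
  d_3[Z] = 39/80*1/8 + 49/160*3/8 + 33/160*1/8 = 129/640
d_3 = (X=39/80, Y=199/640, Z=129/640)
  d_4[X] = 39/80*1/2 + 199/640*3/8 + 129/640*5/8 = 249/512
  d_4[Y] = 39/80*3/8 + 199/640*1/4 + 129/640*1/4 = 199/640
  d_4[Z] = 39/80*1/8 + 199/640*3/8 + 129/640*1/8 = 519/2560
d_4 = (X=249/512, Y=199/640, Z=519/2560)

Answer: 249/512 199/640 519/2560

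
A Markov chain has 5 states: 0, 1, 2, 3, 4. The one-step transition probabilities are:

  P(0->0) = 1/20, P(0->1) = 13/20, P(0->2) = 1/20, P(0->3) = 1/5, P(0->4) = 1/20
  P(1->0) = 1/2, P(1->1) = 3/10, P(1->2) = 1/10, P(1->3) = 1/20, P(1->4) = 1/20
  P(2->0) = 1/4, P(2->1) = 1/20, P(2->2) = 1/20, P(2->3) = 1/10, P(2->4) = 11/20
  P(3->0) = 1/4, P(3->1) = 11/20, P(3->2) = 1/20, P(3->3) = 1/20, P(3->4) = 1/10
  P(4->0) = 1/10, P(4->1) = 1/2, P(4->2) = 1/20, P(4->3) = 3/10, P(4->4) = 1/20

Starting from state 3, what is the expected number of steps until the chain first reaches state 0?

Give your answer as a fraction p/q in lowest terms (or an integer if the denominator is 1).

Answer: 106990/35949

Derivation:
Let h_i = expected steps to first reach 0 from state i.
Boundary: h_0 = 0.
First-step equations for the other states:
  h_1 = 1 + 1/2*h_0 + 3/10*h_1 + 1/10*h_2 + 1/20*h_3 + 1/20*h_4
  h_2 = 1 + 1/4*h_0 + 1/20*h_1 + 1/20*h_2 + 1/10*h_3 + 11/20*h_4
  h_3 = 1 + 1/4*h_0 + 11/20*h_1 + 1/20*h_2 + 1/20*h_3 + 1/10*h_4
  h_4 = 1 + 1/10*h_0 + 1/2*h_1 + 1/20*h_2 + 3/10*h_3 + 1/20*h_4

Substituting h_0 = 0 and rearranging gives the linear system (I - Q) h = 1:
  [7/10, -1/10, -1/20, -1/20] . (h_1, h_2, h_3, h_4) = 1
  [-1/20, 19/20, -1/10, -11/20] . (h_1, h_2, h_3, h_4) = 1
  [-11/20, -1/20, 19/20, -1/10] . (h_1, h_2, h_3, h_4) = 1
  [-1/2, -1/20, -3/10, 19/20] . (h_1, h_2, h_3, h_4) = 1

Solving yields:
  h_1 = 85660/35949
  h_2 = 124990/35949
  h_3 = 106990/35949
  h_4 = 123290/35949

Starting state is 3, so the expected hitting time is h_3 = 106990/35949.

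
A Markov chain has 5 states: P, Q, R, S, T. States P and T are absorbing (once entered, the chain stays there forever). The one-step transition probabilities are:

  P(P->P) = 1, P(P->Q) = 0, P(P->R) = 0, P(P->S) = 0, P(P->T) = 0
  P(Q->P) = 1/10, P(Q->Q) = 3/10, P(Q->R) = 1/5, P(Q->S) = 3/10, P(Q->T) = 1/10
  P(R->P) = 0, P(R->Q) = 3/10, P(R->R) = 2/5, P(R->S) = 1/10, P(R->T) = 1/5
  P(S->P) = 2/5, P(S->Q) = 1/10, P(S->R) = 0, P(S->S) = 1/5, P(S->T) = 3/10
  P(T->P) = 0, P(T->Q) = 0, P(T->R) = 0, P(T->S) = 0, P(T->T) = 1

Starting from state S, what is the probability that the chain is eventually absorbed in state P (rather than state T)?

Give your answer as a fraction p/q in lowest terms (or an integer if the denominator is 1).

Let a_i = P(absorbed in P | start in state i).
Boundary conditions: a_P = 1, a_T = 0.
For each transient state i, a_i = sum_j P(i->j) * a_j:
  a_Q = 1/10*a_P + 3/10*a_Q + 1/5*a_R + 3/10*a_S + 1/10*a_T
  a_R = 0*a_P + 3/10*a_Q + 2/5*a_R + 1/10*a_S + 1/5*a_T
  a_S = 2/5*a_P + 1/10*a_Q + 0*a_R + 1/5*a_S + 3/10*a_T

Substituting a_P = 1 and a_T = 0, rearrange to (I - Q) a = r where r[i] = P(i -> P):
  [7/10, -1/5, -3/10] . (a_Q, a_R, a_S) = 1/10
  [-3/10, 3/5, -1/10] . (a_Q, a_R, a_S) = 0
  [-1/10, 0, 4/5] . (a_Q, a_R, a_S) = 2/5

Solving yields:
  a_Q = 32/67
  a_R = 89/268
  a_S = 75/134

Starting state is S, so the absorption probability is a_S = 75/134.

Answer: 75/134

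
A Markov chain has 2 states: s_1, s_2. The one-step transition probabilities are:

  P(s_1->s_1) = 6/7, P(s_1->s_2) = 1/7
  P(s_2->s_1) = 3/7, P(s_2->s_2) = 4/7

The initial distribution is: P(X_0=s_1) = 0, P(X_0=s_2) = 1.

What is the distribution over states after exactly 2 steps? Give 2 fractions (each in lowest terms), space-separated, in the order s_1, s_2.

Answer: 30/49 19/49

Derivation:
Propagating the distribution step by step (d_{t+1} = d_t * P):
d_0 = (s_1=0, s_2=1)
  d_1[s_1] = 0*6/7 + 1*3/7 = 3/7
  d_1[s_2] = 0*1/7 + 1*4/7 = 4/7
d_1 = (s_1=3/7, s_2=4/7)
  d_2[s_1] = 3/7*6/7 + 4/7*3/7 = 30/49
  d_2[s_2] = 3/7*1/7 + 4/7*4/7 = 19/49
d_2 = (s_1=30/49, s_2=19/49)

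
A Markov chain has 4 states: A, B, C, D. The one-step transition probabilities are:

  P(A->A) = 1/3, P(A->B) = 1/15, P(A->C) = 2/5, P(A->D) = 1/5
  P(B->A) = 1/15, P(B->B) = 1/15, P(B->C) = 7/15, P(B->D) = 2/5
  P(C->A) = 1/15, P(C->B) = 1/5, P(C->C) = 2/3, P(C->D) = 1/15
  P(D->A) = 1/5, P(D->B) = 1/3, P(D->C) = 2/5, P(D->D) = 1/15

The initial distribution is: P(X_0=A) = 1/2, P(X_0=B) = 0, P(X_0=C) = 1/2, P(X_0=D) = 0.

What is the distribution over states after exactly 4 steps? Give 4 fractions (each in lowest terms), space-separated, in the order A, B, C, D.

Propagating the distribution step by step (d_{t+1} = d_t * P):
d_0 = (A=1/2, B=0, C=1/2, D=0)
  d_1[A] = 1/2*1/3 + 0*1/15 + 1/2*1/15 + 0*1/5 = 1/5
  d_1[B] = 1/2*1/15 + 0*1/15 + 1/2*1/5 + 0*1/3 = 2/15
  d_1[C] = 1/2*2/5 + 0*7/15 + 1/2*2/3 + 0*2/5 = 8/15
  d_1[D] = 1/2*1/5 + 0*2/5 + 1/2*1/15 + 0*1/15 = 2/15
d_1 = (A=1/5, B=2/15, C=8/15, D=2/15)
  d_2[A] = 1/5*1/3 + 2/15*1/15 + 8/15*1/15 + 2/15*1/5 = 31/225
  d_2[B] = 1/5*1/15 + 2/15*1/15 + 8/15*1/5 + 2/15*1/3 = 13/75
  d_2[C] = 1/5*2/5 + 2/15*7/15 + 8/15*2/3 + 2/15*2/5 = 124/225
  d_2[D] = 1/5*1/5 + 2/15*2/5 + 8/15*1/15 + 2/15*1/15 = 31/225
d_2 = (A=31/225, B=13/75, C=124/225, D=31/225)
  d_3[A] = 31/225*1/3 + 13/75*1/15 + 124/225*1/15 + 31/225*1/5 = 137/1125
  d_3[B] = 31/225*1/15 + 13/75*1/15 + 124/225*1/5 + 31/225*1/3 = 199/1125
  d_3[C] = 31/225*2/5 + 13/75*7/15 + 124/225*2/3 + 31/225*2/5 = 377/675
  d_3[D] = 31/225*1/5 + 13/75*2/5 + 124/225*1/15 + 31/225*1/15 = 482/3375
d_3 = (A=137/1125, B=199/1125, C=377/675, D=482/3375)
  d_4[A] = 137/1125*1/3 + 199/1125*1/15 + 377/675*1/15 + 482/3375*1/5 = 5983/50625
  d_4[B] = 137/1125*1/15 + 199/1125*1/15 + 377/675*1/5 + 482/3375*1/3 = 9073/50625
  d_4[C] = 137/1125*2/5 + 199/1125*7/15 + 377/675*2/3 + 482/3375*2/5 = 28387/50625
  d_4[D] = 137/1125*1/5 + 199/1125*2/5 + 377/675*1/15 + 482/3375*1/15 = 266/1875
d_4 = (A=5983/50625, B=9073/50625, C=28387/50625, D=266/1875)

Answer: 5983/50625 9073/50625 28387/50625 266/1875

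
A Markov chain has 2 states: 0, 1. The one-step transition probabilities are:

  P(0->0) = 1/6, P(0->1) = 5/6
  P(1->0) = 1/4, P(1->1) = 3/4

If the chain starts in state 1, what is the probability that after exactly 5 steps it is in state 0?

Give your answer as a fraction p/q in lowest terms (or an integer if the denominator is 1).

Answer: 19141/82944

Derivation:
Computing P^5 by repeated multiplication:
P^1 =
  0: [1/6, 5/6]
  1: [1/4, 3/4]
P^2 =
  0: [17/72, 55/72]
  1: [11/48, 37/48]
P^3 =
  0: [199/864, 665/864]
  1: [133/576, 443/576]
P^4 =
  0: [2393/10368, 7975/10368]
  1: [1595/6912, 5317/6912]
P^5 =
  0: [28711/124416, 95705/124416]
  1: [19141/82944, 63803/82944]

(P^5)[1 -> 0] = 19141/82944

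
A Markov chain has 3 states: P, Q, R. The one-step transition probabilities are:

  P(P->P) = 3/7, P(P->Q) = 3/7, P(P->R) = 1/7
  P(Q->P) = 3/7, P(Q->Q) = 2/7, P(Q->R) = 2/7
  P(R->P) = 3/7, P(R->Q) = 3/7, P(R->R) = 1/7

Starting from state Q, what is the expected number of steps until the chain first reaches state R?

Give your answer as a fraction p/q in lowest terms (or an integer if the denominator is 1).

Let h_i = expected steps to first reach R from state i.
Boundary: h_R = 0.
First-step equations for the other states:
  h_P = 1 + 3/7*h_P + 3/7*h_Q + 1/7*h_R
  h_Q = 1 + 3/7*h_P + 2/7*h_Q + 2/7*h_R

Substituting h_R = 0 and rearranging gives the linear system (I - Q) h = 1:
  [4/7, -3/7] . (h_P, h_Q) = 1
  [-3/7, 5/7] . (h_P, h_Q) = 1

Solving yields:
  h_P = 56/11
  h_Q = 49/11

Starting state is Q, so the expected hitting time is h_Q = 49/11.

Answer: 49/11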